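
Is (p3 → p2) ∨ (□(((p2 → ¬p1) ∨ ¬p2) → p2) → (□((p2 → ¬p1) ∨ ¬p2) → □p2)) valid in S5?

Tableau for the negation ¬((p3 → p2) ∨ (□(((p2 → ¬p1) ∨ ¬p2) → p2) → (□((p2 → ¬p1) ∨ ¬p2) → □p2))):
1. ¬((p3 → p2) ∨ (□(((p2 → ¬p1) ∨ ¬p2) → p2) → (□((p2 → ¬p1) ∨ ¬p2) → □p2))), w0
2. ¬(p3 → p2), w0
3. ¬(□(((p2 → ¬p1) ∨ ¬p2) → p2) → (□((p2 → ¬p1) ∨ ¬p2) → □p2)), w0
4. p3, w0
5. ¬p2, w0
6. □(((p2 → ¬p1) ∨ ¬p2) → p2), w0
7. ¬(□((p2 → ¬p1) ∨ ¬p2) → □p2), w0
8. □((p2 → ¬p1) ∨ ¬p2), w0
9. ¬□p2, w0
10. ((p2 → ¬p1) ∨ ¬p2) → p2, w0
11. (p2 → ¬p1) ∨ ¬p2, w0
12. ¬((p2 → ¬p1) ∨ ¬p2), w0
13. ¬(p2 → ¬p1), w0
14. p2, w0
Accessibility: w0Rw0
Branch closes: p2 and ¬p2 both at w0.
All branches of the negation close; one closing branch shown above.

Valid in S5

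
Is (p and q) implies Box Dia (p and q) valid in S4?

Tableau for the negation not ((p and q) implies Box Dia (p and q)):
1. not ((p and q) implies Box Dia (p and q)), u
2. p and q, u   [neg-implies-rule on 1]
3. not Box Dia (p and q), u   [neg-implies-rule on 1]
4. p, u   [and-rule on 2]
5. q, u   [and-rule on 2]
6. not Dia (p and q), v   [neg-Box-rule on 3: fresh world v, uRv]
7. not (p and q), v   [neg-Dia-rule on 6 via vRv]
8. not q, v   [neg-and-rule on 7 (branches; this branch)]
Accessibility: uRu, uRv, vRv
The negation has an open branch (countermodel exists).

Invalid (countermodel exists)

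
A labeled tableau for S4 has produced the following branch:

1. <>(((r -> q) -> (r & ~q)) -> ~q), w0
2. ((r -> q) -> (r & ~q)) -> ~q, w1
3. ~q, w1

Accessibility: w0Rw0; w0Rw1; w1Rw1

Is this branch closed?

Open

There is no literal clash: for every atom and world, at most one sign appears.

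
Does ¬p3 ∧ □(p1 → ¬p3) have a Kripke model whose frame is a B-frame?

1. ¬p3 ∧ □(p1 → ¬p3), u
2. ¬p3, u
3. □(p1 → ¬p3), u
4. p1 → ¬p3, u
Accessibility: uRu

Satisfiable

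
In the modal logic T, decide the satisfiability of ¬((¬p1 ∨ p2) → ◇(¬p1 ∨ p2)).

1. ¬((¬p1 ∨ p2) → ◇(¬p1 ∨ p2)), u
2. ¬p1 ∨ p2, u   [¬→-rule on 1]
3. ¬◇(¬p1 ∨ p2), u   [¬→-rule on 1]
4. ¬(¬p1 ∨ p2), u   [¬◇-rule on 3 via uRu]
5. p1, u   [¬∨-rule on 4]
6. ¬p2, u   [¬∨-rule on 4]
7. p2, u   [∨-rule on 2 (branches; this branch)]
Accessibility: uRu
Branch closes: p2 and ¬p2 both at u.
Every branch closes; the branch above is one of them.

Unsatisfiable (every branch closes)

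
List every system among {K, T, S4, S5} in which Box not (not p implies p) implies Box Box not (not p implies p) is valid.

S4-tableau for the negation not (Box not (not p implies p) implies Box Box not (not p implies p)):
1. not (Box not (not p implies p) implies Box Box not (not p implies p)), w0
2. Box not (not p implies p), w0
3. not Box Box not (not p implies p), w0
4. not (not p implies p), w0
5. not p, w0
6. not Box not (not p implies p), w1
7. not (not p implies p), w1
8. not p, w1
9. not p implies p, w2
10. not (not p implies p), w2
11. not p, w2
12. p, w2
Accessibility: w0Rw0, w0Rw1, w0Rw2, w1Rw1, w1Rw2, w2Rw2
Branch closes: p and not p both at w2.
Every branch closes (one shown): valid in S4, hence also in S5 (every theorem of S4 is a theorem of S5).
T-tableau for the negation not (Box not (not p implies p) implies Box Box not (not p implies p)):
1. not (Box not (not p implies p) implies Box Box not (not p implies p)), w0
2. Box not (not p implies p), w0
3. not Box Box not (not p implies p), w0
4. not (not p implies p), w0
5. not p, w0
6. not Box not (not p implies p), w1
7. not (not p implies p), w1
8. not p, w1
9. not p implies p, w2
10. p, w2
Accessibility: w0Rw0, w0Rw1, w1Rw1, w1Rw2, w2Rw2
Complete open branch: countermodel on a T-frame, so not valid in T, nor in K (the same frame is also a K-frame).

S4, S5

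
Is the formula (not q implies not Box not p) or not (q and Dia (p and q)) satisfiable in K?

Satisfiable

1. (not q implies not Box not p) or not (q and Dia (p and q)), 0
2. not (q and Dia (p and q)), 0   [or-rule on 1 (branches; this branch)]
3. not Dia (p and q), 0   [neg-and-rule on 2 (branches; this branch)]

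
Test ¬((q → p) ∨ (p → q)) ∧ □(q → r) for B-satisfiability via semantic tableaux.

1. ¬((q → p) ∨ (p → q)) ∧ □(q → r), u
2. ¬((q → p) ∨ (p → q)), u   [∧-rule on 1]
3. □(q → r), u   [∧-rule on 1]
4. ¬(q → p), u   [¬∨-rule on 2]
5. ¬(p → q), u   [¬∨-rule on 2]
6. q, u   [¬→-rule on 4]
7. ¬p, u   [¬→-rule on 4]
8. p, u   [¬→-rule on 5]
9. ¬q, u   [¬→-rule on 5]
Accessibility: uRu
Branch closes: p and ¬p both at u.
Every branch closes; the branch above is one of them.

Unsatisfiable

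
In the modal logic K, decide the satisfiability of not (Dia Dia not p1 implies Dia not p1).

Yes, satisfiable

1. not (Dia Dia not p1 implies Dia not p1), u
2. Dia Dia not p1, u   [neg-implies-rule on 1]
3. not Dia not p1, u   [neg-implies-rule on 1]
4. Dia not p1, v   [Dia-rule on 2: fresh world v, uRv]
5. p1, v   [neg-Dia-rule on 3 via uRv]
6. not p1, w   [Dia-rule on 4: fresh world w, vRw]
Accessibility: uRv, vRw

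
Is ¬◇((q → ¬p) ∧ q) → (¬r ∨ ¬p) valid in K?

Tableau for the negation ¬(¬◇((q → ¬p) ∧ q) → (¬r ∨ ¬p)):
1. ¬(¬◇((q → ¬p) ∧ q) → (¬r ∨ ¬p)), 0
2. ¬◇((q → ¬p) ∧ q), 0
3. ¬(¬r ∨ ¬p), 0
4. r, 0
5. p, 0
The negation has an open branch (countermodel exists).

No, not valid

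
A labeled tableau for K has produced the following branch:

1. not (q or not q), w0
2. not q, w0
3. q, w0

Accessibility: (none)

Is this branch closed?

Closed

Both q and not q appear at w0.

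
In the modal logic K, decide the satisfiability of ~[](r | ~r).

Unsatisfiable

1. ~[](r | ~r), u
2. ~(r | ~r), v   [~[]-rule on 1: fresh world v, uRv]
3. ~r, v   [~|-rule on 2]
4. r, v   [~|-rule on 2]
Accessibility: uRv
Branch closes: r and ~r both at v.
All branches of the tableau close; one closing branch shown above.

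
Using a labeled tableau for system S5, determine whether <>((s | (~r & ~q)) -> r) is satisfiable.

Yes, satisfiable

1. <>((s | (~r & ~q)) -> r), w0
2. (s | (~r & ~q)) -> r, w1
3. r, w1
Accessibility: w0Rw0, w0Rw1, w1Rw0, w1Rw1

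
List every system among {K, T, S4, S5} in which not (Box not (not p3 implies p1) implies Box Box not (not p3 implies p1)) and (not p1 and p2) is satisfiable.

K, T

S4-tableau for the formula:
1. not (Box not (not p3 implies p1) implies Box Box not (not p3 implies p1)) and (not p1 and p2), 0
2. not (Box not (not p3 implies p1) implies Box Box not (not p3 implies p1)), 0   [and-rule on 1]
3. not p1 and p2, 0   [and-rule on 1]
4. Box not (not p3 implies p1), 0   [neg-implies-rule on 2]
5. not Box Box not (not p3 implies p1), 0   [neg-implies-rule on 2]
6. not p1, 0   [and-rule on 3]
7. p2, 0   [and-rule on 3]
8. not (not p3 implies p1), 0   [Box-rule on 4 via 0R0]
9. not p3, 0   [neg-implies-rule on 8]
10. not Box not (not p3 implies p1), 1   [neg-Box-rule on 5: fresh world 1, 0R1]
11. not (not p3 implies p1), 1   [Box-rule on 4 via 0R1]
12. not p3, 1   [neg-implies-rule on 11]
13. not p1, 1   [neg-implies-rule on 11]
14. not p3 implies p1, 2   [neg-Box-rule on 10: fresh world 2, 1R2]
15. not (not p3 implies p1), 2   [Box-rule on 4 via 0R2]
16. not p3, 2   [neg-implies-rule on 15]
17. not p1, 2   [neg-implies-rule on 15]
18. p1, 2   [implies-rule on 14 (branches; this branch)]
Accessibility: 0R0, 0R1, 0R2, 1R1, 1R2, 2R2
Branch closes: p1 and not p1 both at 2.
Every branch closes (one shown): unsatisfiable in S4, hence also in S5 (every S5-frame is an S4-frame).
T-tableau for the formula:
1. not (Box not (not p3 implies p1) implies Box Box not (not p3 implies p1)) and (not p1 and p2), 0
2. not (Box not (not p3 implies p1) implies Box Box not (not p3 implies p1)), 0   [and-rule on 1]
3. not p1 and p2, 0   [and-rule on 1]
4. Box not (not p3 implies p1), 0   [neg-implies-rule on 2]
5. not Box Box not (not p3 implies p1), 0   [neg-implies-rule on 2]
6. not p1, 0   [and-rule on 3]
7. p2, 0   [and-rule on 3]
8. not (not p3 implies p1), 0   [Box-rule on 4 via 0R0]
9. not p3, 0   [neg-implies-rule on 8]
10. not Box not (not p3 implies p1), 1   [neg-Box-rule on 5: fresh world 1, 0R1]
11. not (not p3 implies p1), 1   [Box-rule on 4 via 0R1]
12. not p3, 1   [neg-implies-rule on 11]
13. not p1, 1   [neg-implies-rule on 11]
14. not p3 implies p1, 2   [neg-Box-rule on 10: fresh world 2, 1R2]
15. p1, 2   [implies-rule on 14 (branches; this branch)]
Accessibility: 0R0, 0R1, 1R1, 1R2, 2R2
Complete open branch: satisfiable in T, hence also in K (this T-model is also a K-model).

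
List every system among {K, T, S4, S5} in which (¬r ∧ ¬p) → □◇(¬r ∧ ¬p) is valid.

S5-tableau for the negation ¬((¬r ∧ ¬p) → □◇(¬r ∧ ¬p)):
1. ¬((¬r ∧ ¬p) → □◇(¬r ∧ ¬p)), w0
2. ¬r ∧ ¬p, w0
3. ¬□◇(¬r ∧ ¬p), w0
4. ¬r, w0
5. ¬p, w0
6. ¬◇(¬r ∧ ¬p), w1
7. ¬(¬r ∧ ¬p), w0
8. ¬(¬r ∧ ¬p), w1
9. p, w0
Accessibility: w0Rw0, w0Rw1, w1Rw0, w1Rw1
Branch closes: p and ¬p both at w0.
Every branch closes (one shown): valid in S5.
S4-tableau for the negation ¬((¬r ∧ ¬p) → □◇(¬r ∧ ¬p)):
1. ¬((¬r ∧ ¬p) → □◇(¬r ∧ ¬p)), w0
2. ¬r ∧ ¬p, w0
3. ¬□◇(¬r ∧ ¬p), w0
4. ¬r, w0
5. ¬p, w0
6. ¬◇(¬r ∧ ¬p), w1
7. ¬(¬r ∧ ¬p), w1
8. p, w1
Accessibility: w0Rw0, w0Rw1, w1Rw1
Complete open branch: countermodel on an S4-frame, so not valid in S4, nor in K, T (the same frame is also a K-frame and a T-frame).

S5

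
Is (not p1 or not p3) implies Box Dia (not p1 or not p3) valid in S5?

Valid

Tableau for the negation not ((not p1 or not p3) implies Box Dia (not p1 or not p3)):
1. not ((not p1 or not p3) implies Box Dia (not p1 or not p3)), w0
2. not p1 or not p3, w0
3. not Box Dia (not p1 or not p3), w0
4. not p3, w0
5. not Dia (not p1 or not p3), w1
6. not (not p1 or not p3), w0
7. p1, w0
8. p3, w0
Accessibility: w0Rw0, w0Rw1, w1Rw0, w1Rw1
Branch closes: p3 and not p3 both at w0.
Every branch of the negation's tableau closes; the branch above is one of them.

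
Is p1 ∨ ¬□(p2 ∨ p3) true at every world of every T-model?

Invalid (countermodel exists)

Tableau for the negation ¬(p1 ∨ ¬□(p2 ∨ p3)):
1. ¬(p1 ∨ ¬□(p2 ∨ p3)), w0
2. ¬p1, w0   [¬∨-rule on 1]
3. □(p2 ∨ p3), w0   [¬∨-rule on 1]
4. p2 ∨ p3, w0   [□-rule on 3 via w0Rw0]
5. p3, w0   [∨-rule on 4 (branches; this branch)]
Accessibility: w0Rw0
The negation has an open branch (countermodel exists).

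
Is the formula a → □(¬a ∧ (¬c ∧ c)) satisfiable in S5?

Satisfiable (open branch found)

1. a → □(¬a ∧ (¬c ∧ c)), 0
2. ¬a, 0   [→-rule on 1 (branches; this branch)]
Accessibility: 0R0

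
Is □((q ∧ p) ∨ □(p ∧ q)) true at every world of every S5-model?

Tableau for the negation ¬□((q ∧ p) ∨ □(p ∧ q)):
1. ¬□((q ∧ p) ∨ □(p ∧ q)), u
2. ¬((q ∧ p) ∨ □(p ∧ q)), v
3. ¬(q ∧ p), v
4. ¬□(p ∧ q), v
5. ¬p, v
6. ¬(p ∧ q), w
7. ¬q, w
Accessibility: uRu, uRv, uRw, vRu, vRv, vRw, wRu, wRv, wRw
The negation has an open branch (countermodel exists).

No, not valid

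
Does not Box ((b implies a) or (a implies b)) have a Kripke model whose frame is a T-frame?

Unsatisfiable (every branch closes)

1. not Box ((b implies a) or (a implies b)), u
2. not ((b implies a) or (a implies b)), v
3. not (b implies a), v
4. not (a implies b), v
5. b, v
6. not a, v
7. a, v
8. not b, v
Accessibility: uRu, uRv, vRv
Branch closes: a and not a both at v.
(One branch shown.) All branches close.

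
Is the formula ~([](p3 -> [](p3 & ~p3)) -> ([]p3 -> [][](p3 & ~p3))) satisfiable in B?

Unsatisfiable (every branch closes)

1. ~([](p3 -> [](p3 & ~p3)) -> ([]p3 -> [][](p3 & ~p3))), w0
2. [](p3 -> [](p3 & ~p3)), w0   [~->-rule on 1]
3. ~([]p3 -> [][](p3 & ~p3)), w0   [~->-rule on 1]
4. []p3, w0   [~->-rule on 3]
5. ~[][](p3 & ~p3), w0   [~->-rule on 3]
6. p3 -> [](p3 & ~p3), w0   [[]-rule on 2 via w0Rw0]
7. p3, w0   [[]-rule on 4 via w0Rw0]
8. [](p3 & ~p3), w0   [->-rule on 6 (branches; this branch)]
9. p3 & ~p3, w0   [[]-rule on 8 via w0Rw0]
10. ~p3, w0   [&-rule on 9]
Accessibility: w0Rw0
Branch closes: p3 and ~p3 both at w0.
(One branch shown.) All branches close.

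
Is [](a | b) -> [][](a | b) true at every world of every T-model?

Invalid (countermodel exists)

Tableau for the negation ~([](a | b) -> [][](a | b)):
1. ~([](a | b) -> [][](a | b)), 0
2. [](a | b), 0
3. ~[][](a | b), 0
4. a | b, 0
5. b, 0
6. ~[](a | b), 1
7. a | b, 1
8. b, 1
9. ~(a | b), 2
10. ~a, 2
11. ~b, 2
Accessibility: 0R0, 0R1, 1R1, 1R2, 2R2
The negation has an open branch (countermodel exists).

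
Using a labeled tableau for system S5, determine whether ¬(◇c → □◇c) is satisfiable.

1. ¬(◇c → □◇c), u
2. ◇c, u
3. ¬□◇c, u
4. c, v
5. ¬◇c, w
6. ¬c, u
7. ¬c, v
Accessibility: uRu, uRv, uRw, vRu, vRv, vRw, wRu, wRv, wRw
Branch closes: c and ¬c both at v.
(One branch shown.) All branches close.

Unsatisfiable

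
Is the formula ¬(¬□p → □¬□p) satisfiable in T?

1. ¬(¬□p → □¬□p), 0
2. ¬□p, 0
3. ¬□¬□p, 0
4. ¬p, 1
5. □p, 2
6. p, 2
Accessibility: 0R0, 0R1, 0R2, 1R1, 2R2

Yes, satisfiable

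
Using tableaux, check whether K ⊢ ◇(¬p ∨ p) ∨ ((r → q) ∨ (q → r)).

Tableau for the negation ¬(◇(¬p ∨ p) ∨ ((r → q) ∨ (q → r))):
1. ¬(◇(¬p ∨ p) ∨ ((r → q) ∨ (q → r))), w0
2. ¬◇(¬p ∨ p), w0
3. ¬((r → q) ∨ (q → r)), w0
4. ¬(r → q), w0
5. ¬(q → r), w0
6. r, w0
7. ¬q, w0
8. q, w0
9. ¬r, w0
Branch closes: q and ¬q both at w0.
All branches of the negation close; one closing branch shown above.

Valid in K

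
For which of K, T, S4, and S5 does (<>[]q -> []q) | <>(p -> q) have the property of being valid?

T-tableau for the negation ~((<>[]q -> []q) | <>(p -> q)):
1. ~((<>[]q -> []q) | <>(p -> q)), 0
2. ~(<>[]q -> []q), 0   [~|-rule on 1]
3. ~<>(p -> q), 0   [~|-rule on 1]
4. <>[]q, 0   [~->-rule on 2]
5. ~[]q, 0   [~->-rule on 2]
6. ~(p -> q), 0   [~<>-rule on 3 via 0R0]
7. p, 0   [~->-rule on 6]
8. ~q, 0   [~->-rule on 6]
9. []q, 1   [<>-rule on 4: fresh world 1, 0R1]
10. ~(p -> q), 1   [~<>-rule on 3 via 0R1]
11. p, 1   [~->-rule on 10]
12. ~q, 1   [~->-rule on 10]
13. q, 1   [[]-rule on 9 via 1R1]
Accessibility: 0R0, 0R1, 1R1
Branch closes: q and ~q both at 1.
Every branch closes (one shown): valid in T, hence also in S4, S5 (every theorem of T is a theorem of S4 and S5).
K-tableau for the negation ~((<>[]q -> []q) | <>(p -> q)):
1. ~((<>[]q -> []q) | <>(p -> q)), 0
2. ~(<>[]q -> []q), 0   [~|-rule on 1]
3. ~<>(p -> q), 0   [~|-rule on 1]
4. <>[]q, 0   [~->-rule on 2]
5. ~[]q, 0   [~->-rule on 2]
6. []q, 1   [<>-rule on 4: fresh world 1, 0R1]
7. ~(p -> q), 1   [~<>-rule on 3 via 0R1]
8. p, 1   [~->-rule on 7]
9. ~q, 1   [~->-rule on 7]
10. ~q, 2   [~[]-rule on 5: fresh world 2, 0R2]
11. ~(p -> q), 2   [~<>-rule on 3 via 0R2]
12. p, 2   [~->-rule on 11]
Accessibility: 0R1, 0R2
Complete open branch: countermodel on a K-frame, so not valid in K.

T, S4, S5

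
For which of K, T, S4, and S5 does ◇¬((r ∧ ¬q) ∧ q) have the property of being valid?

T-tableau for the negation ¬◇¬((r ∧ ¬q) ∧ q):
1. ¬◇¬((r ∧ ¬q) ∧ q), w0
2. (r ∧ ¬q) ∧ q, w0
3. r ∧ ¬q, w0
4. q, w0
5. r, w0
6. ¬q, w0
Accessibility: w0Rw0
Branch closes: q and ¬q both at w0.
Every branch closes (one shown): valid in T, hence also in S4, S5 (every theorem of T is a theorem of S4 and S5).
K-tableau for the negation ¬◇¬((r ∧ ¬q) ∧ q):
1. ¬◇¬((r ∧ ¬q) ∧ q), w0
Complete open branch: countermodel on a K-frame, so not valid in K.

T, S4, S5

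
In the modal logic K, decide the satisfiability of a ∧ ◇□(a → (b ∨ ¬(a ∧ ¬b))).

Yes, satisfiable

1. a ∧ ◇□(a → (b ∨ ¬(a ∧ ¬b))), w0
2. a, w0   [∧-rule on 1]
3. ◇□(a → (b ∨ ¬(a ∧ ¬b))), w0   [∧-rule on 1]
4. □(a → (b ∨ ¬(a ∧ ¬b))), w1   [◇-rule on 3: fresh world w1, w0Rw1]
Accessibility: w0Rw1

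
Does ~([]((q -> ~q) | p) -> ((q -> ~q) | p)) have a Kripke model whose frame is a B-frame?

Unsatisfiable

1. ~([]((q -> ~q) | p) -> ((q -> ~q) | p)), u
2. []((q -> ~q) | p), u
3. ~((q -> ~q) | p), u
4. ~(q -> ~q), u
5. ~p, u
6. q, u
7. (q -> ~q) | p, u
8. q -> ~q, u
9. ~q, u
Accessibility: uRu
Branch closes: q and ~q both at u.
All branches of the tableau close; one closing branch shown above.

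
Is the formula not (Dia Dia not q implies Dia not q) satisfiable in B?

Yes, satisfiable

1. not (Dia Dia not q implies Dia not q), 0
2. Dia Dia not q, 0
3. not Dia not q, 0
4. q, 0
5. Dia not q, 1
6. q, 1
7. not q, 2
Accessibility: 0R0, 0R1, 1R0, 1R1, 1R2, 2R1, 2R2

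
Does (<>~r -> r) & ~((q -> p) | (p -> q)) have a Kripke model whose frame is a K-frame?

1. (<>~r -> r) & ~((q -> p) | (p -> q)), w0
2. <>~r -> r, w0   [&-rule on 1]
3. ~((q -> p) | (p -> q)), w0   [&-rule on 1]
4. ~(q -> p), w0   [~|-rule on 3]
5. ~(p -> q), w0   [~|-rule on 3]
6. q, w0   [~->-rule on 4]
7. ~p, w0   [~->-rule on 4]
8. p, w0   [~->-rule on 5]
9. ~q, w0   [~->-rule on 5]
Branch closes: p and ~p both at w0.
Every branch closes; the branch above is one of them.

Unsatisfiable (every branch closes)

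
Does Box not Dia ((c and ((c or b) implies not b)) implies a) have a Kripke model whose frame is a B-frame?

1. Box not Dia ((c and ((c or b) implies not b)) implies a), 0
2. not Dia ((c and ((c or b) implies not b)) implies a), 0   [Box-rule on 1 via 0R0]
3. not ((c and ((c or b) implies not b)) implies a), 0   [neg-Dia-rule on 2 via 0R0]
4. c and ((c or b) implies not b), 0   [neg-implies-rule on 3]
5. not a, 0   [neg-implies-rule on 3]
6. c, 0   [and-rule on 4]
7. (c or b) implies not b, 0   [and-rule on 4]
8. not b, 0   [implies-rule on 7 (branches; this branch)]
Accessibility: 0R0

Satisfiable (open branch found)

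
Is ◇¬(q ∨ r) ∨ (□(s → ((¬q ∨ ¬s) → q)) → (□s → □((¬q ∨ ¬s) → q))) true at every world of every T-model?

Tableau for the negation ¬(◇¬(q ∨ r) ∨ (□(s → ((¬q ∨ ¬s) → q)) → (□s → □((¬q ∨ ¬s) → q)))):
1. ¬(◇¬(q ∨ r) ∨ (□(s → ((¬q ∨ ¬s) → q)) → (□s → □((¬q ∨ ¬s) → q)))), 0
2. ¬◇¬(q ∨ r), 0
3. ¬(□(s → ((¬q ∨ ¬s) → q)) → (□s → □((¬q ∨ ¬s) → q))), 0
4. □(s → ((¬q ∨ ¬s) → q)), 0
5. ¬(□s → □((¬q ∨ ¬s) → q)), 0
6. □s, 0
7. ¬□((¬q ∨ ¬s) → q), 0
8. q ∨ r, 0
9. s → ((¬q ∨ ¬s) → q), 0
10. s, 0
11. r, 0
12. (¬q ∨ ¬s) → q, 0
13. ¬(¬q ∨ ¬s), 0
14. q, 0
15. ¬((¬q ∨ ¬s) → q), 1
16. ¬q ∨ ¬s, 1
17. ¬q, 1
18. q ∨ r, 1
19. s → ((¬q ∨ ¬s) → q), 1
20. s, 1
21. r, 1
22. (¬q ∨ ¬s) → q, 1
23. ¬(¬q ∨ ¬s), 1
24. q, 1
Accessibility: 0R0, 0R1, 1R1
Branch closes: q and ¬q both at 1.
Every branch of the negation's tableau closes; the branch above is one of them.

Yes, valid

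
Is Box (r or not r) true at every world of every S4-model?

Tableau for the negation not Box (r or not r):
1. not Box (r or not r), u
2. not (r or not r), v
3. not r, v
4. r, v
Accessibility: uRu, uRv, vRv
Branch closes: r and not r both at v.
Every branch of the negation's tableau closes; the branch above is one of them.

Valid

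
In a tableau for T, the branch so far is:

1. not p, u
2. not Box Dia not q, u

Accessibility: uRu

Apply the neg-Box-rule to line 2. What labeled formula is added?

a fresh world v with uRv, and not Dia not q at v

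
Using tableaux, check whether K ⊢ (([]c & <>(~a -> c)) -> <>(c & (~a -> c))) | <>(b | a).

Valid in K

Tableau for the negation ~((([]c & <>(~a -> c)) -> <>(c & (~a -> c))) | <>(b | a)):
1. ~((([]c & <>(~a -> c)) -> <>(c & (~a -> c))) | <>(b | a)), 0
2. ~(([]c & <>(~a -> c)) -> <>(c & (~a -> c))), 0   [~|-rule on 1]
3. ~<>(b | a), 0   [~|-rule on 1]
4. []c & <>(~a -> c), 0   [~->-rule on 2]
5. ~<>(c & (~a -> c)), 0   [~->-rule on 2]
6. []c, 0   [&-rule on 4]
7. <>(~a -> c), 0   [&-rule on 4]
8. ~a -> c, 1   [<>-rule on 7: fresh world 1, 0R1]
9. ~(b | a), 1   [~<>-rule on 3 via 0R1]
10. ~b, 1   [~|-rule on 9]
11. ~a, 1   [~|-rule on 9]
12. ~(c & (~a -> c)), 1   [~<>-rule on 5 via 0R1]
13. c, 1   [[]-rule on 6 via 0R1]
14. ~(~a -> c), 1   [~&-rule on 12 (branches; this branch)]
15. ~c, 1   [~->-rule on 14]
Accessibility: 0R1
Branch closes: c and ~c both at 1.
All branches of the negation close; one closing branch shown above.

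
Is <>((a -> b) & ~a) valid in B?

No, not valid

Tableau for the negation ~<>((a -> b) & ~a):
1. ~<>((a -> b) & ~a), u
2. ~((a -> b) & ~a), u
3. a, u
Accessibility: uRu
The negation has an open branch (countermodel exists).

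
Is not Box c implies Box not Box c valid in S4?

Not valid

Tableau for the negation not (not Box c implies Box not Box c):
1. not (not Box c implies Box not Box c), u
2. not Box c, u
3. not Box not Box c, u
4. not c, v
5. Box c, w
6. c, w
Accessibility: uRu, uRv, uRw, vRv, wRw
The negation has an open branch (countermodel exists).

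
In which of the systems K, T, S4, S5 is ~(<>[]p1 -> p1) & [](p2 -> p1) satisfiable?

K, T, S4

S4-tableau for the formula:
1. ~(<>[]p1 -> p1) & [](p2 -> p1), w0
2. ~(<>[]p1 -> p1), w0   [&-rule on 1]
3. [](p2 -> p1), w0   [&-rule on 1]
4. <>[]p1, w0   [~->-rule on 2]
5. ~p1, w0   [~->-rule on 2]
6. p2 -> p1, w0   [[]-rule on 3 via w0Rw0]
7. ~p2, w0   [->-rule on 6 (branches; this branch)]
8. []p1, w1   [<>-rule on 4: fresh world w1, w0Rw1]
9. p2 -> p1, w1   [[]-rule on 3 via w0Rw1]
10. p1, w1   [[]-rule on 8 via w1Rw1]
Accessibility: w0Rw0, w0Rw1, w1Rw1
Complete open branch: satisfiable in S4, hence also in K, T (this S4-model is also a K-model and a T-model).
S5-tableau for the formula:
1. ~(<>[]p1 -> p1) & [](p2 -> p1), w0
2. ~(<>[]p1 -> p1), w0   [&-rule on 1]
3. [](p2 -> p1), w0   [&-rule on 1]
4. <>[]p1, w0   [~->-rule on 2]
5. ~p1, w0   [~->-rule on 2]
6. p2 -> p1, w0   [[]-rule on 3 via w0Rw0]
7. ~p2, w0   [->-rule on 6 (branches; this branch)]
8. []p1, w1   [<>-rule on 4: fresh world w1, w0Rw1]
9. p2 -> p1, w1   [[]-rule on 3 via w0Rw1]
10. p1, w0   [[]-rule on 8 via w1Rw0]
Accessibility: w0Rw0, w0Rw1, w1Rw0, w1Rw1
Branch closes: p1 and ~p1 both at w0.
Every branch closes (one shown): unsatisfiable in S5.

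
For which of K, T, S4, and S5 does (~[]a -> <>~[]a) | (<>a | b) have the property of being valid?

K-tableau for the negation ~((~[]a -> <>~[]a) | (<>a | b)):
1. ~((~[]a -> <>~[]a) | (<>a | b)), u
2. ~(~[]a -> <>~[]a), u
3. ~(<>a | b), u
4. ~[]a, u
5. ~<>~[]a, u
6. ~<>a, u
7. ~b, u
8. ~a, v
9. []a, v
Accessibility: uRv
Complete open branch: countermodel on a K-frame, so not valid in K.
T-tableau for the negation ~((~[]a -> <>~[]a) | (<>a | b)):
1. ~((~[]a -> <>~[]a) | (<>a | b)), u
2. ~(~[]a -> <>~[]a), u
3. ~(<>a | b), u
4. ~[]a, u
5. ~<>~[]a, u
6. ~<>a, u
7. ~b, u
8. []a, u
9. ~a, u
10. a, u
Accessibility: uRu
Branch closes: a and ~a both at u.
Every branch closes (one shown): valid in T, hence also in S4, S5 (every theorem of T is a theorem of S4 and S5).

T, S4, S5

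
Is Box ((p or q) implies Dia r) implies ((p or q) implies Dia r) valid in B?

Tableau for the negation not (Box ((p or q) implies Dia r) implies ((p or q) implies Dia r)):
1. not (Box ((p or q) implies Dia r) implies ((p or q) implies Dia r)), u
2. Box ((p or q) implies Dia r), u
3. not ((p or q) implies Dia r), u
4. p or q, u
5. not Dia r, u
6. (p or q) implies Dia r, u
7. not r, u
8. q, u
9. Dia r, u
10. r, v
11. (p or q) implies Dia r, v
12. not r, v
Accessibility: uRu, uRv, vRu, vRv
Branch closes: r and not r both at v.
Every branch of the negation's tableau closes; the branch above is one of them.

Valid in B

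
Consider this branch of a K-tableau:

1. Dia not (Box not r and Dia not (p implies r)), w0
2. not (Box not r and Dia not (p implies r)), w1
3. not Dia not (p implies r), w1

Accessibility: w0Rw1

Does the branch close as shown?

No world carries both an atom and its negation.

Open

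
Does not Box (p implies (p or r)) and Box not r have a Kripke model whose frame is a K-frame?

Unsatisfiable

1. not Box (p implies (p or r)) and Box not r, u
2. not Box (p implies (p or r)), u   [and-rule on 1]
3. Box not r, u   [and-rule on 1]
4. not (p implies (p or r)), v   [neg-Box-rule on 2: fresh world v, uRv]
5. p, v   [neg-implies-rule on 4]
6. not (p or r), v   [neg-implies-rule on 4]
7. not p, v   [neg-or-rule on 6]
8. not r, v   [neg-or-rule on 6]
Accessibility: uRv
Branch closes: p and not p both at v.
(One branch shown.) All branches close.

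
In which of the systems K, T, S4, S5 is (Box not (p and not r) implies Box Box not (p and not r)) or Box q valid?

T-tableau for the negation not ((Box not (p and not r) implies Box Box not (p and not r)) or Box q):
1. not ((Box not (p and not r) implies Box Box not (p and not r)) or Box q), 0
2. not (Box not (p and not r) implies Box Box not (p and not r)), 0
3. not Box q, 0
4. Box not (p and not r), 0
5. not Box Box not (p and not r), 0
6. not (p and not r), 0
7. r, 0
8. not q, 1
9. not (p and not r), 1
10. r, 1
11. not Box not (p and not r), 2
12. not (p and not r), 2
13. r, 2
14. p and not r, 3
15. p, 3
16. not r, 3
Accessibility: 0R0, 0R1, 0R2, 1R1, 2R2, 2R3, 3R3
Complete open branch: countermodel on a T-frame, so not valid in T, nor in K (the same frame is also a K-frame).
S4-tableau for the negation not ((Box not (p and not r) implies Box Box not (p and not r)) or Box q):
1. not ((Box not (p and not r) implies Box Box not (p and not r)) or Box q), 0
2. not (Box not (p and not r) implies Box Box not (p and not r)), 0
3. not Box q, 0
4. Box not (p and not r), 0
5. not Box Box not (p and not r), 0
6. not (p and not r), 0
7. r, 0
8. not q, 1
9. not (p and not r), 1
10. r, 1
11. not Box not (p and not r), 2
12. not (p and not r), 2
13. r, 2
14. p and not r, 3
15. p, 3
16. not r, 3
17. not (p and not r), 3
18. r, 3
Accessibility: 0R0, 0R1, 0R2, 0R3, 1R1, 2R2, 2R3, 3R3
Branch closes: r and not r both at 3.
Every branch closes (one shown): valid in S4, hence also in S5 (every theorem of S4 is a theorem of S5).

S4, S5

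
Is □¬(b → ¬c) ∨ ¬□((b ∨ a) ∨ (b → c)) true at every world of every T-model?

No, not valid

Tableau for the negation ¬(□¬(b → ¬c) ∨ ¬□((b ∨ a) ∨ (b → c))):
1. ¬(□¬(b → ¬c) ∨ ¬□((b ∨ a) ∨ (b → c))), 0
2. ¬□¬(b → ¬c), 0
3. □((b ∨ a) ∨ (b → c)), 0
4. (b ∨ a) ∨ (b → c), 0
5. b → c, 0
6. c, 0
7. b → ¬c, 1
8. (b ∨ a) ∨ (b → c), 1
9. ¬c, 1
10. b → c, 1
11. ¬b, 1
Accessibility: 0R0, 0R1, 1R1
The negation has an open branch (countermodel exists).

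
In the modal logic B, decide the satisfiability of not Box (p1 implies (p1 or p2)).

1. not Box (p1 implies (p1 or p2)), w0
2. not (p1 implies (p1 or p2)), w1
3. p1, w1
4. not (p1 or p2), w1
5. not p1, w1
6. not p2, w1
Accessibility: w0Rw0, w0Rw1, w1Rw0, w1Rw1
Branch closes: p1 and not p1 both at w1.
Every branch closes; the branch above is one of them.

Unsatisfiable (every branch closes)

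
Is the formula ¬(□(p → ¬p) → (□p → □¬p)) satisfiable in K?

1. ¬(□(p → ¬p) → (□p → □¬p)), 0
2. □(p → ¬p), 0   [¬→-rule on 1]
3. ¬(□p → □¬p), 0   [¬→-rule on 1]
4. □p, 0   [¬→-rule on 3]
5. ¬□¬p, 0   [¬→-rule on 3]
6. p, 1   [¬□-rule on 5: fresh world 1, 0R1]
7. p → ¬p, 1   [□-rule on 2 via 0R1]
8. ¬p, 1   [→-rule on 7 (branches; this branch)]
Accessibility: 0R1
Branch closes: p and ¬p both at 1.
All branches of the tableau close; one closing branch shown above.

Unsatisfiable (every branch closes)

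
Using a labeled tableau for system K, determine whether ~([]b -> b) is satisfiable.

Yes, satisfiable

1. ~([]b -> b), w0
2. []b, w0
3. ~b, w0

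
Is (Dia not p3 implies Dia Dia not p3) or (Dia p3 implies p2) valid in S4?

Valid

Tableau for the negation not ((Dia not p3 implies Dia Dia not p3) or (Dia p3 implies p2)):
1. not ((Dia not p3 implies Dia Dia not p3) or (Dia p3 implies p2)), u
2. not (Dia not p3 implies Dia Dia not p3), u
3. not (Dia p3 implies p2), u
4. Dia not p3, u
5. not Dia Dia not p3, u
6. Dia p3, u
7. not p2, u
8. not Dia not p3, u
9. p3, u
10. not p3, v
11. not Dia not p3, v
12. p3, v
Accessibility: uRu, uRv, vRv
Branch closes: p3 and not p3 both at v.
All branches of the negation close; one closing branch shown above.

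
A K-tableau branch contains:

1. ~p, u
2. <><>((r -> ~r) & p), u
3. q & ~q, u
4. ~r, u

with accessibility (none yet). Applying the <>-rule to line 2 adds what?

a fresh world v with uRv, and <>((r -> ~r) & p) at v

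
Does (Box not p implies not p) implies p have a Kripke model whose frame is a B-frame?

Satisfiable

1. (Box not p implies not p) implies p, w0
2. p, w0
Accessibility: w0Rw0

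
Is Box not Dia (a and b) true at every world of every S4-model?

Tableau for the negation not Box not Dia (a and b):
1. not Box not Dia (a and b), w0
2. Dia (a and b), w1
3. a and b, w2
4. a, w2
5. b, w2
Accessibility: w0Rw0, w0Rw1, w0Rw2, w1Rw1, w1Rw2, w2Rw2
The negation has an open branch (countermodel exists).

No, not valid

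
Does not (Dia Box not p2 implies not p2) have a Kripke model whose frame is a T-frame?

Yes, satisfiable

1. not (Dia Box not p2 implies not p2), u
2. Dia Box not p2, u
3. p2, u
4. Box not p2, v
5. not p2, v
Accessibility: uRu, uRv, vRv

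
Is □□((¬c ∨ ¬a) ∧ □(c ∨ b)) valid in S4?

Tableau for the negation ¬□□((¬c ∨ ¬a) ∧ □(c ∨ b)):
1. ¬□□((¬c ∨ ¬a) ∧ □(c ∨ b)), w0
2. ¬□((¬c ∨ ¬a) ∧ □(c ∨ b)), w1   [¬□-rule on 1: fresh world w1, w0Rw1]
3. ¬((¬c ∨ ¬a) ∧ □(c ∨ b)), w2   [¬□-rule on 2: fresh world w2, w1Rw2]
4. ¬□(c ∨ b), w2   [¬∧-rule on 3 (branches; this branch)]
5. ¬(c ∨ b), w3   [¬□-rule on 4: fresh world w3, w2Rw3]
6. ¬c, w3   [¬∨-rule on 5]
7. ¬b, w3   [¬∨-rule on 5]
Accessibility: w0Rw0, w0Rw1, w0Rw2, w0Rw3, w1Rw1, w1Rw2, w1Rw3, w2Rw2, w2Rw3, w3Rw3
The negation has an open branch (countermodel exists).

Invalid (countermodel exists)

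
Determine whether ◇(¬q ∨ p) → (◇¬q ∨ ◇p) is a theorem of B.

Tableau for the negation ¬(◇(¬q ∨ p) → (◇¬q ∨ ◇p)):
1. ¬(◇(¬q ∨ p) → (◇¬q ∨ ◇p)), u
2. ◇(¬q ∨ p), u
3. ¬(◇¬q ∨ ◇p), u
4. ¬◇¬q, u
5. ¬◇p, u
6. q, u
7. ¬p, u
8. ¬q ∨ p, v
9. q, v
10. ¬p, v
11. p, v
Accessibility: uRu, uRv, vRu, vRv
Branch closes: p and ¬p both at v.
Every branch of the negation's tableau closes; the branch above is one of them.

Valid in B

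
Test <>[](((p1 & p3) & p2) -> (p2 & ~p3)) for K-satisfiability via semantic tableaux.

Yes, satisfiable

1. <>[](((p1 & p3) & p2) -> (p2 & ~p3)), w0
2. [](((p1 & p3) & p2) -> (p2 & ~p3)), w1
Accessibility: w0Rw1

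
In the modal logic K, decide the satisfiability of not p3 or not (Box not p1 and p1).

Satisfiable (open branch found)

1. not p3 or not (Box not p1 and p1), u
2. not (Box not p1 and p1), u
3. not p1, u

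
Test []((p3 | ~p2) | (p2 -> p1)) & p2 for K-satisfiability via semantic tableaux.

Satisfiable

1. []((p3 | ~p2) | (p2 -> p1)) & p2, u
2. []((p3 | ~p2) | (p2 -> p1)), u
3. p2, u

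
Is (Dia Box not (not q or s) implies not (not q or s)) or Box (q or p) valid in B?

Yes, valid

Tableau for the negation not ((Dia Box not (not q or s) implies not (not q or s)) or Box (q or p)):
1. not ((Dia Box not (not q or s) implies not (not q or s)) or Box (q or p)), 0
2. not (Dia Box not (not q or s) implies not (not q or s)), 0   [neg-or-rule on 1]
3. not Box (q or p), 0   [neg-or-rule on 1]
4. Dia Box not (not q or s), 0   [neg-implies-rule on 2]
5. not q or s, 0   [neg-implies-rule on 2]
6. s, 0   [or-rule on 5 (branches; this branch)]
7. not (q or p), 1   [neg-Box-rule on 3: fresh world 1, 0R1]
8. not q, 1   [neg-or-rule on 7]
9. not p, 1   [neg-or-rule on 7]
10. Box not (not q or s), 2   [Dia-rule on 4: fresh world 2, 0R2]
11. not (not q or s), 0   [Box-rule on 10 via 2R0]
12. q, 0   [neg-or-rule on 11]
13. not s, 0   [neg-or-rule on 11]
Accessibility: 0R0, 0R1, 0R2, 1R0, 1R1, 2R0, 2R2
Branch closes: s and not s both at 0.
Every branch of the negation's tableau closes; the branch above is one of them.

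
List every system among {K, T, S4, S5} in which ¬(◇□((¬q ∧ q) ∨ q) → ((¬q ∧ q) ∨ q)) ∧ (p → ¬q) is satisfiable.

K, T, S4

S4-tableau for the formula:
1. ¬(◇□((¬q ∧ q) ∨ q) → ((¬q ∧ q) ∨ q)) ∧ (p → ¬q), 0
2. ¬(◇□((¬q ∧ q) ∨ q) → ((¬q ∧ q) ∨ q)), 0
3. p → ¬q, 0
4. ◇□((¬q ∧ q) ∨ q), 0
5. ¬((¬q ∧ q) ∨ q), 0
6. ¬(¬q ∧ q), 0
7. ¬q, 0
8. □((¬q ∧ q) ∨ q), 1
9. (¬q ∧ q) ∨ q, 1
10. q, 1
Accessibility: 0R0, 0R1, 1R1
Complete open branch: satisfiable in S4, hence also in K, T (this S4-model is also a K-model and a T-model).
S5-tableau for the formula:
1. ¬(◇□((¬q ∧ q) ∨ q) → ((¬q ∧ q) ∨ q)) ∧ (p → ¬q), 0
2. ¬(◇□((¬q ∧ q) ∨ q) → ((¬q ∧ q) ∨ q)), 0
3. p → ¬q, 0
4. ◇□((¬q ∧ q) ∨ q), 0
5. ¬((¬q ∧ q) ∨ q), 0
6. ¬(¬q ∧ q), 0
7. ¬q, 0
8. □((¬q ∧ q) ∨ q), 1
9. (¬q ∧ q) ∨ q, 0
10. (¬q ∧ q) ∨ q, 1
11. ¬q ∧ q, 0
12. q, 0
Accessibility: 0R0, 0R1, 1R0, 1R1
Branch closes: q and ¬q both at 0.
Every branch closes (one shown): unsatisfiable in S5.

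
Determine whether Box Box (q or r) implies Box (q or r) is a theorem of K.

Invalid (countermodel exists)

Tableau for the negation not (Box Box (q or r) implies Box (q or r)):
1. not (Box Box (q or r) implies Box (q or r)), u
2. Box Box (q or r), u   [neg-implies-rule on 1]
3. not Box (q or r), u   [neg-implies-rule on 1]
4. not (q or r), v   [neg-Box-rule on 3: fresh world v, uRv]
5. not q, v   [neg-or-rule on 4]
6. not r, v   [neg-or-rule on 4]
7. Box (q or r), v   [Box-rule on 2 via uRv]
Accessibility: uRv
The negation has an open branch (countermodel exists).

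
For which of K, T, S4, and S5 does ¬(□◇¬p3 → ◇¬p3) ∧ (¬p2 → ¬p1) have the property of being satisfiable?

K-tableau for the formula:
1. ¬(□◇¬p3 → ◇¬p3) ∧ (¬p2 → ¬p1), 0
2. ¬(□◇¬p3 → ◇¬p3), 0   [∧-rule on 1]
3. ¬p2 → ¬p1, 0   [∧-rule on 1]
4. □◇¬p3, 0   [¬→-rule on 2]
5. ¬◇¬p3, 0   [¬→-rule on 2]
6. ¬p1, 0   [→-rule on 3 (branches; this branch)]
Complete open branch: satisfiable in K.
T-tableau for the formula:
1. ¬(□◇¬p3 → ◇¬p3) ∧ (¬p2 → ¬p1), 0
2. ¬(□◇¬p3 → ◇¬p3), 0   [∧-rule on 1]
3. ¬p2 → ¬p1, 0   [∧-rule on 1]
4. □◇¬p3, 0   [¬→-rule on 2]
5. ¬◇¬p3, 0   [¬→-rule on 2]
6. ◇¬p3, 0   [□-rule on 4 via 0R0]
7. p3, 0   [¬◇-rule on 5 via 0R0]
8. ¬p1, 0   [→-rule on 3 (branches; this branch)]
9. ¬p3, 1   [◇-rule on 6: fresh world 1, 0R1]
10. ◇¬p3, 1   [□-rule on 4 via 0R1]
11. p3, 1   [¬◇-rule on 5 via 0R1]
Accessibility: 0R0, 0R1, 1R1
Branch closes: p3 and ¬p3 both at 1.
Every branch closes (one shown): unsatisfiable in T, hence also in S4, S5 (every S4/S5-frame is a T-frame).

K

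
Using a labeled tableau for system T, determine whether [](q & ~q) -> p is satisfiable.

1. [](q & ~q) -> p, w0
2. p, w0   [->-rule on 1 (branches; this branch)]
Accessibility: w0Rw0

Yes, satisfiable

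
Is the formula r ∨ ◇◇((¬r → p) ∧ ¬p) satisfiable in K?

Yes, satisfiable

1. r ∨ ◇◇((¬r → p) ∧ ¬p), u
2. ◇◇((¬r → p) ∧ ¬p), u   [∨-rule on 1 (branches; this branch)]
3. ◇((¬r → p) ∧ ¬p), v   [◇-rule on 2: fresh world v, uRv]
4. (¬r → p) ∧ ¬p, w   [◇-rule on 3: fresh world w, vRw]
5. ¬r → p, w   [∧-rule on 4]
6. ¬p, w   [∧-rule on 4]
7. r, w   [→-rule on 5 (branches; this branch)]
Accessibility: uRv, vRw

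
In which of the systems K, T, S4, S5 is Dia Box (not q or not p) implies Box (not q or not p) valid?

S5

S5-tableau for the negation not (Dia Box (not q or not p) implies Box (not q or not p)):
1. not (Dia Box (not q or not p) implies Box (not q or not p)), u
2. Dia Box (not q or not p), u   [neg-implies-rule on 1]
3. not Box (not q or not p), u   [neg-implies-rule on 1]
4. Box (not q or not p), v   [Dia-rule on 2: fresh world v, uRv]
5. not q or not p, u   [Box-rule on 4 via vRu]
6. not q or not p, v   [Box-rule on 4 via vRv]
7. not p, u   [or-rule on 5 (branches; this branch)]
8. not p, v   [or-rule on 6 (branches; this branch)]
9. not (not q or not p), w   [neg-Box-rule on 3: fresh world w, uRw]
10. q, w   [neg-or-rule on 9]
11. p, w   [neg-or-rule on 9]
12. not q or not p, w   [Box-rule on 4 via vRw]
13. not p, w   [or-rule on 12 (branches; this branch)]
Accessibility: uRu, uRv, uRw, vRu, vRv, vRw, wRu, wRv, wRw
Branch closes: p and not p both at w.
Every branch closes (one shown): valid in S5.
S4-tableau for the negation not (Dia Box (not q or not p) implies Box (not q or not p)):
1. not (Dia Box (not q or not p) implies Box (not q or not p)), u
2. Dia Box (not q or not p), u   [neg-implies-rule on 1]
3. not Box (not q or not p), u   [neg-implies-rule on 1]
4. Box (not q or not p), v   [Dia-rule on 2: fresh world v, uRv]
5. not q or not p, v   [Box-rule on 4 via vRv]
6. not p, v   [or-rule on 5 (branches; this branch)]
7. not (not q or not p), w   [neg-Box-rule on 3: fresh world w, uRw]
8. q, w   [neg-or-rule on 7]
9. p, w   [neg-or-rule on 7]
Accessibility: uRu, uRv, uRw, vRv, wRw
Complete open branch: countermodel on an S4-frame, so not valid in S4, nor in K, T (the same frame is also a K-frame and a T-frame).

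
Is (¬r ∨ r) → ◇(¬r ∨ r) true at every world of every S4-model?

Tableau for the negation ¬((¬r ∨ r) → ◇(¬r ∨ r)):
1. ¬((¬r ∨ r) → ◇(¬r ∨ r)), w0
2. ¬r ∨ r, w0
3. ¬◇(¬r ∨ r), w0
4. ¬(¬r ∨ r), w0
5. r, w0
6. ¬r, w0
Accessibility: w0Rw0
Branch closes: r and ¬r both at w0.
All branches of the negation close; one closing branch shown above.

Valid in S4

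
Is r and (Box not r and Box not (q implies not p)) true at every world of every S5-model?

Not valid

Tableau for the negation not (r and (Box not r and Box not (q implies not p))):
1. not (r and (Box not r and Box not (q implies not p))), u
2. not (Box not r and Box not (q implies not p)), u
3. not Box not (q implies not p), u
4. q implies not p, v
5. not p, v
Accessibility: uRu, uRv, vRu, vRv
The negation has an open branch (countermodel exists).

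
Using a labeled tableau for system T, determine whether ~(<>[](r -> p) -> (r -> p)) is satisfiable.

Yes, satisfiable

1. ~(<>[](r -> p) -> (r -> p)), 0
2. <>[](r -> p), 0
3. ~(r -> p), 0
4. r, 0
5. ~p, 0
6. [](r -> p), 1
7. r -> p, 1
8. p, 1
Accessibility: 0R0, 0R1, 1R1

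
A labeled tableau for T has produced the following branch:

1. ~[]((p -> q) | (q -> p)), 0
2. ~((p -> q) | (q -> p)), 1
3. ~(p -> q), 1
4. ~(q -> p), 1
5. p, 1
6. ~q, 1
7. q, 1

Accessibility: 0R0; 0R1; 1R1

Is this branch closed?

Closed

Both q and ~q appear at 1.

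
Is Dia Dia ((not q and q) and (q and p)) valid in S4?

Tableau for the negation not Dia Dia ((not q and q) and (q and p)):
1. not Dia Dia ((not q and q) and (q and p)), u
2. not Dia ((not q and q) and (q and p)), u
3. not ((not q and q) and (q and p)), u
4. not (q and p), u
5. not p, u
Accessibility: uRu
The negation has an open branch (countermodel exists).

Not valid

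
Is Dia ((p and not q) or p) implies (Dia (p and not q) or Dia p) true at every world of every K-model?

Tableau for the negation not (Dia ((p and not q) or p) implies (Dia (p and not q) or Dia p)):
1. not (Dia ((p and not q) or p) implies (Dia (p and not q) or Dia p)), w0
2. Dia ((p and not q) or p), w0
3. not (Dia (p and not q) or Dia p), w0
4. not Dia (p and not q), w0
5. not Dia p, w0
6. (p and not q) or p, w1
7. not (p and not q), w1
8. not p, w1
9. p and not q, w1
10. p, w1
11. not q, w1
Accessibility: w0Rw1
Branch closes: p and not p both at w1.
All branches of the negation close; one closing branch shown above.

Valid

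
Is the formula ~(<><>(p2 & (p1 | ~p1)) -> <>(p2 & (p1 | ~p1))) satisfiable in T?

1. ~(<><>(p2 & (p1 | ~p1)) -> <>(p2 & (p1 | ~p1))), 0
2. <><>(p2 & (p1 | ~p1)), 0
3. ~<>(p2 & (p1 | ~p1)), 0
4. ~(p2 & (p1 | ~p1)), 0
5. ~p2, 0
6. <>(p2 & (p1 | ~p1)), 1
7. ~(p2 & (p1 | ~p1)), 1
8. ~p2, 1
9. p2 & (p1 | ~p1), 2
10. p2, 2
11. p1 | ~p1, 2
12. ~p1, 2
Accessibility: 0R0, 0R1, 1R1, 1R2, 2R2

Satisfiable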